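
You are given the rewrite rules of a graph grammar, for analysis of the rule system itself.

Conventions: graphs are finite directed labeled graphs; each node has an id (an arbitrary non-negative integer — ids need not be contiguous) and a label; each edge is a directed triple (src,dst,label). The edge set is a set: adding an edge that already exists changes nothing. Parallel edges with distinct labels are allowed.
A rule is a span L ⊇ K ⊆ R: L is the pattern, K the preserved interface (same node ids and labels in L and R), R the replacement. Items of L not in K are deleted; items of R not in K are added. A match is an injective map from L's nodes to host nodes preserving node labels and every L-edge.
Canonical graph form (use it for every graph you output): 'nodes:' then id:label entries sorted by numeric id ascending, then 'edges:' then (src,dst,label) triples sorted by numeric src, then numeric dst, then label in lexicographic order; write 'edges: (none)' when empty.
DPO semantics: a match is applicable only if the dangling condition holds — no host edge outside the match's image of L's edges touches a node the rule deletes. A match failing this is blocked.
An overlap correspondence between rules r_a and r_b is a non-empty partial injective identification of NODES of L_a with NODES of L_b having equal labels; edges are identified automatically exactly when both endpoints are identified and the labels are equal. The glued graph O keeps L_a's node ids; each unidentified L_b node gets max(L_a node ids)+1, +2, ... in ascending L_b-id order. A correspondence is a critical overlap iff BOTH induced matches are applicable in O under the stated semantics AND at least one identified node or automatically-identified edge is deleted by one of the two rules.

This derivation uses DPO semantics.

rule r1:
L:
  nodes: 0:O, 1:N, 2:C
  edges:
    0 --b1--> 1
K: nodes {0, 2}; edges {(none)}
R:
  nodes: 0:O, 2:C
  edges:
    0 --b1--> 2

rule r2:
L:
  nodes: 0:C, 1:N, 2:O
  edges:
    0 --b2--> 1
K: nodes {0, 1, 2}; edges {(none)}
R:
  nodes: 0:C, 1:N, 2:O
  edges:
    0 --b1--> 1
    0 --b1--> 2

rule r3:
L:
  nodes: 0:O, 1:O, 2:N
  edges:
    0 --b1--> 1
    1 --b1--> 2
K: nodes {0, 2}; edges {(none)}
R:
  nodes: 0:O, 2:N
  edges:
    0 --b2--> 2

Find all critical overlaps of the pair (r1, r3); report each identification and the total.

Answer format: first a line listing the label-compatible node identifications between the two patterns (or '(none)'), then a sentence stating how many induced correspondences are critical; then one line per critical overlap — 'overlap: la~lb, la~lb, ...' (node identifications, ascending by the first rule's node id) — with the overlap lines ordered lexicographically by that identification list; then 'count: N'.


label-compatible node identifications between L(r1) and L(r3): 0~0, 0~1, 1~2
1 of the induced correspondences is a critical overlap of r1 and r3.
overlap: 0~1, 1~2
count: 1


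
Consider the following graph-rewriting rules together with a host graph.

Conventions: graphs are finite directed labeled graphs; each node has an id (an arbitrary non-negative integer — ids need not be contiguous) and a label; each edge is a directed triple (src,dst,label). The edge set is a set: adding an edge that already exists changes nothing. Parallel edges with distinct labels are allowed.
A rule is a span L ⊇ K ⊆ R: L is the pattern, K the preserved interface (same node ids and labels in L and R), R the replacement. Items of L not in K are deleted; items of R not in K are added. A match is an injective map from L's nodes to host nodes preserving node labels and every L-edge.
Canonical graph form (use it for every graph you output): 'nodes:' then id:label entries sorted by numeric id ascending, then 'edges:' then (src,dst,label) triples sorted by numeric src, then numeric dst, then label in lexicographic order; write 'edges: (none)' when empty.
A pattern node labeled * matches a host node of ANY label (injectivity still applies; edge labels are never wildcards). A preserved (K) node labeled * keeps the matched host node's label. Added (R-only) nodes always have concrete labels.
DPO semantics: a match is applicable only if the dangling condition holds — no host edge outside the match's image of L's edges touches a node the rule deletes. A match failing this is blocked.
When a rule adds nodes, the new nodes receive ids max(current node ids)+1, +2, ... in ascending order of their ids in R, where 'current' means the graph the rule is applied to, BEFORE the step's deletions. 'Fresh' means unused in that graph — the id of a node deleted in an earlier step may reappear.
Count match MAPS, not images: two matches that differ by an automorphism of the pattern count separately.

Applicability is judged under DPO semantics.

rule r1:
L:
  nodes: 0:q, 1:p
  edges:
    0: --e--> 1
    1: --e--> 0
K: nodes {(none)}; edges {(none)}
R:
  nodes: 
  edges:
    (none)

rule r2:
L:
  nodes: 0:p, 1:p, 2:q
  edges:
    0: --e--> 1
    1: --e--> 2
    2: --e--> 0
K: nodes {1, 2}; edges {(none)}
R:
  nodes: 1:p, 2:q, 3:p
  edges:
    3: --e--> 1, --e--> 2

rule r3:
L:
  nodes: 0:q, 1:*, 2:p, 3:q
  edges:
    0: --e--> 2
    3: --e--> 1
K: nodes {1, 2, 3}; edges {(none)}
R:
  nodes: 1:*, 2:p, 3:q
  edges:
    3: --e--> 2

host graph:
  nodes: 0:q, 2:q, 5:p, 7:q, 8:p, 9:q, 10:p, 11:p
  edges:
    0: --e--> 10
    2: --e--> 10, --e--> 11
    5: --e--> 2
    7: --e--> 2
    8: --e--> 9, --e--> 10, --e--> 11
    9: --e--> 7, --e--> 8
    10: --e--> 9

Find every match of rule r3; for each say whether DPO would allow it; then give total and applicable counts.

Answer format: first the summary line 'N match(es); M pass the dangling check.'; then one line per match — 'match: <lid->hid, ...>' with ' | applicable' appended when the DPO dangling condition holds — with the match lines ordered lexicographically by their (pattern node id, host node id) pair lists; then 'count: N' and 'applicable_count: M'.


13 match(es); 4 pass the dangling check.
match: 0->0, 1->2, 2->10, 3->7 | applicable
match: 0->0, 1->7, 2->10, 3->9 | applicable
match: 0->0, 1->8, 2->10, 3->9 | applicable
match: 0->0, 1->11, 2->10, 3->2 | applicable
match: 0->2, 1->7, 2->10, 3->9
match: 0->2, 1->7, 2->11, 3->9
match: 0->2, 1->8, 2->10, 3->9
match: 0->2, 1->8, 2->11, 3->9
match: 0->2, 1->10, 2->11, 3->0
match: 0->9, 1->2, 2->8, 3->7
match: 0->9, 1->10, 2->8, 3->0
match: 0->9, 1->10, 2->8, 3->2
match: 0->9, 1->11, 2->8, 3->2
count: 13
applicable_count: 4


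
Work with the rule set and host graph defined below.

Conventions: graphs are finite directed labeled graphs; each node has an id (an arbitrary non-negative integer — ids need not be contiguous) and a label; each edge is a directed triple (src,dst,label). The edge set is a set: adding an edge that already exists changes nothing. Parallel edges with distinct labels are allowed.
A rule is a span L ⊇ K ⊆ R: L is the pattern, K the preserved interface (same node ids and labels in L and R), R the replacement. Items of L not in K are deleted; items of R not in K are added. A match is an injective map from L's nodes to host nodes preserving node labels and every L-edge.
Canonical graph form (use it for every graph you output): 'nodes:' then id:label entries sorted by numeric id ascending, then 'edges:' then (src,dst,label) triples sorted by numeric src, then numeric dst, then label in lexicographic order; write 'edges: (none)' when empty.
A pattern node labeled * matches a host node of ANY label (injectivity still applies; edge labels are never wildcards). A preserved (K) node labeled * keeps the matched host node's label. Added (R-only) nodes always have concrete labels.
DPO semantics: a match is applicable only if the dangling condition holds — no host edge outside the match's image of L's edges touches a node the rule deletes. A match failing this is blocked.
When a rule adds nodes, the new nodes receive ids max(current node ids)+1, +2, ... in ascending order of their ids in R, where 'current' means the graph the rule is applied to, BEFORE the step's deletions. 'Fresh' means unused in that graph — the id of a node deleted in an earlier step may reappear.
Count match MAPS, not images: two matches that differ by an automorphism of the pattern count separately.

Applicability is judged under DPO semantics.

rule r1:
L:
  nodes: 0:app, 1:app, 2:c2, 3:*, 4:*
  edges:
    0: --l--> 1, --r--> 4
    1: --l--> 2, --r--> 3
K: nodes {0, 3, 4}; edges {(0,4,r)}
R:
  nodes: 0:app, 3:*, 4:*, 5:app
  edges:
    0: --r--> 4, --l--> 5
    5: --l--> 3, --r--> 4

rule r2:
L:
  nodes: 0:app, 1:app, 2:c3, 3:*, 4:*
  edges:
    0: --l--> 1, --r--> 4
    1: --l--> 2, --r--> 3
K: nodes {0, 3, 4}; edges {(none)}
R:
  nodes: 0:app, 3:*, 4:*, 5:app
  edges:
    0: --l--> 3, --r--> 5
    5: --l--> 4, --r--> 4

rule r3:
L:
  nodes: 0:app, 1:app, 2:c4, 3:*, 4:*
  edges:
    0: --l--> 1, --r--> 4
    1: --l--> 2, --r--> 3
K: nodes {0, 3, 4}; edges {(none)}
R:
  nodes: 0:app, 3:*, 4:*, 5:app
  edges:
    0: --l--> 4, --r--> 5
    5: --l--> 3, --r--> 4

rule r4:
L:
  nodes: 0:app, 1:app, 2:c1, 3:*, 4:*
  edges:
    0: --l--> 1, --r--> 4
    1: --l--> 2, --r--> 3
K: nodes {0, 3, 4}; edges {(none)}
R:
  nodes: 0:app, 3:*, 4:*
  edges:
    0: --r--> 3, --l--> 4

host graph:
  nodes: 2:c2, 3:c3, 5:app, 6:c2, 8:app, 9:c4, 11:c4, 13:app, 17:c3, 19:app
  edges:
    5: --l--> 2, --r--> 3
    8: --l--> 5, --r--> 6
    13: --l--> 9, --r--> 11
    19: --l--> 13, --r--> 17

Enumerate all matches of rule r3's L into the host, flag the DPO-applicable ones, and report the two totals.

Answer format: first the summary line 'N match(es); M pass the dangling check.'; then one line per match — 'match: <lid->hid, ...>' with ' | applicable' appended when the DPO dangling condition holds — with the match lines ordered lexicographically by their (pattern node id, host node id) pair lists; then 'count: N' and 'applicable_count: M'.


1 match(es); 1 pass the dangling check.
match: 0->19, 1->13, 2->9, 3->11, 4->17 | applicable
count: 1
applicable_count: 1


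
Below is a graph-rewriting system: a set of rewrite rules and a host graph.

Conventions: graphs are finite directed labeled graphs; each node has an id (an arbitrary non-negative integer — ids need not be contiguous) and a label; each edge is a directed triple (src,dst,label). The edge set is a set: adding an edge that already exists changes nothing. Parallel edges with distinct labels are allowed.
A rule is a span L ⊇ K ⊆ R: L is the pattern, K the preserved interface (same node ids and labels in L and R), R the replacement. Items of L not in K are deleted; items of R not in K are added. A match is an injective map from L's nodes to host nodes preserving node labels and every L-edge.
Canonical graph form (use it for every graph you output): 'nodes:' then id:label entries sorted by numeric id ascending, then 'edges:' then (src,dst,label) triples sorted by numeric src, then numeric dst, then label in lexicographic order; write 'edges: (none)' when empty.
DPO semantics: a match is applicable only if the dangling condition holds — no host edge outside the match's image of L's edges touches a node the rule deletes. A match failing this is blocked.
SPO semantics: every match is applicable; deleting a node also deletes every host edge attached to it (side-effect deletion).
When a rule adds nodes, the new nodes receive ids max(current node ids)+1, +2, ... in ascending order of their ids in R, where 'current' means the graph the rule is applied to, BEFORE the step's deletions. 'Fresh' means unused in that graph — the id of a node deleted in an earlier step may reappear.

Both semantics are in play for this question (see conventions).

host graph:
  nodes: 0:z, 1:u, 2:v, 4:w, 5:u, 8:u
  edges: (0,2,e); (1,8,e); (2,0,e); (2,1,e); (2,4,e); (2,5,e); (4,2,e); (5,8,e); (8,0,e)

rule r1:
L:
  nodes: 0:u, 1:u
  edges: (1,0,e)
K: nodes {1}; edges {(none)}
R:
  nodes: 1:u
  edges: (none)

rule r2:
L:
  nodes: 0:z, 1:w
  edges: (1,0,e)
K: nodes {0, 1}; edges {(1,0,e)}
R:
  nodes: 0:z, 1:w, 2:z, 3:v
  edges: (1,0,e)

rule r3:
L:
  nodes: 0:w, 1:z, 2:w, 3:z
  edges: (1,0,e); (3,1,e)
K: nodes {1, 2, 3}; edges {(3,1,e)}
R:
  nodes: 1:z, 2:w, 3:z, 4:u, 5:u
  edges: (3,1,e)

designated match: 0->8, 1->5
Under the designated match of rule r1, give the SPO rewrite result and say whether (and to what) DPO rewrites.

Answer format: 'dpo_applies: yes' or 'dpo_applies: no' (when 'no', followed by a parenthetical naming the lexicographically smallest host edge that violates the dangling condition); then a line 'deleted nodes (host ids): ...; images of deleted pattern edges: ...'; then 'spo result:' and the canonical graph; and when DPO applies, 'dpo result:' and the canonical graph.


dpo_applies: no
(the rule deletes node 8, which keeps host edge (1,8,e) outside the match image — the dangling condition fails, DPO blocks; SPO proceeds and side-deletes such edges)
deleted nodes (host ids): 8; images of deleted pattern edges: (5,8,e)
spo result:
nodes: 0:z, 1:u, 2:v, 4:w, 5:u
edges: (0,2,e); (2,0,e); (2,1,e); (2,4,e); (2,5,e); (4,2,e)


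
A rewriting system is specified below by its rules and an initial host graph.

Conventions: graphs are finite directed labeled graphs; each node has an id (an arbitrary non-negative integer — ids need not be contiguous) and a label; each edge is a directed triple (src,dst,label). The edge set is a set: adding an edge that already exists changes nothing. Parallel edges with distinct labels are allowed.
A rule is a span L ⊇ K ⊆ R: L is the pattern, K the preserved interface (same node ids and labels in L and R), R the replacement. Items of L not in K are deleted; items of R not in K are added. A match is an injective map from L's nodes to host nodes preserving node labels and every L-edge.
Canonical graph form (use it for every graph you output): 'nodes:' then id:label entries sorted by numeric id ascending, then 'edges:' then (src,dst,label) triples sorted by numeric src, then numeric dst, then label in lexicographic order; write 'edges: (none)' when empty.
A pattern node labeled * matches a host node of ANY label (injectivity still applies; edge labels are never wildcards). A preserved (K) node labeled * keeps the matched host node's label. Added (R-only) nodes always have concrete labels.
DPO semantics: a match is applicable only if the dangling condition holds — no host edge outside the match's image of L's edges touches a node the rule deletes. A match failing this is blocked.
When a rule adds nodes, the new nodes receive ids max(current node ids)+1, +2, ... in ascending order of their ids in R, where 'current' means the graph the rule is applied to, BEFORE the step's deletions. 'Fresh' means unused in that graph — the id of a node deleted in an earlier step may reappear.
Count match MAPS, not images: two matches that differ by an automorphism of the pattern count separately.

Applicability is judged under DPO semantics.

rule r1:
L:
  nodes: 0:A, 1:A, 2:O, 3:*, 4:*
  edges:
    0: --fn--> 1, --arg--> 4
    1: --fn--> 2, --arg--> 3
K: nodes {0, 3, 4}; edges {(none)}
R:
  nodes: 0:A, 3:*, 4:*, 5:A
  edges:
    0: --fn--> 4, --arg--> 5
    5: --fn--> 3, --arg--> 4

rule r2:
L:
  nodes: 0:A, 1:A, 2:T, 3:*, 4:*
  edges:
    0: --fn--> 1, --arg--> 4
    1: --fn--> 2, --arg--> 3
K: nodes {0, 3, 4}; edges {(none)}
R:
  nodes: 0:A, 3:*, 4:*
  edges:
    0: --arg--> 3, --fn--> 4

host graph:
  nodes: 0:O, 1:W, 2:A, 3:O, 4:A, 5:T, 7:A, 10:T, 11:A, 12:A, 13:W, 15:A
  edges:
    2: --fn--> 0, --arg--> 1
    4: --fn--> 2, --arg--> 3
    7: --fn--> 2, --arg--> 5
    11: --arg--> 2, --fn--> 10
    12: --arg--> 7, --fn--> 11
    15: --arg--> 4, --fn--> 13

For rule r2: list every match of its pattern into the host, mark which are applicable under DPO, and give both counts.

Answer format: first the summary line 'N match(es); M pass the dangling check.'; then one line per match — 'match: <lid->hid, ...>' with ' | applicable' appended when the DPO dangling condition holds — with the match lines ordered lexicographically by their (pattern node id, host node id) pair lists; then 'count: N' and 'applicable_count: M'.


1 match(es); 1 pass the dangling check.
match: 0->12, 1->11, 2->10, 3->2, 4->7 | applicable
count: 1
applicable_count: 1


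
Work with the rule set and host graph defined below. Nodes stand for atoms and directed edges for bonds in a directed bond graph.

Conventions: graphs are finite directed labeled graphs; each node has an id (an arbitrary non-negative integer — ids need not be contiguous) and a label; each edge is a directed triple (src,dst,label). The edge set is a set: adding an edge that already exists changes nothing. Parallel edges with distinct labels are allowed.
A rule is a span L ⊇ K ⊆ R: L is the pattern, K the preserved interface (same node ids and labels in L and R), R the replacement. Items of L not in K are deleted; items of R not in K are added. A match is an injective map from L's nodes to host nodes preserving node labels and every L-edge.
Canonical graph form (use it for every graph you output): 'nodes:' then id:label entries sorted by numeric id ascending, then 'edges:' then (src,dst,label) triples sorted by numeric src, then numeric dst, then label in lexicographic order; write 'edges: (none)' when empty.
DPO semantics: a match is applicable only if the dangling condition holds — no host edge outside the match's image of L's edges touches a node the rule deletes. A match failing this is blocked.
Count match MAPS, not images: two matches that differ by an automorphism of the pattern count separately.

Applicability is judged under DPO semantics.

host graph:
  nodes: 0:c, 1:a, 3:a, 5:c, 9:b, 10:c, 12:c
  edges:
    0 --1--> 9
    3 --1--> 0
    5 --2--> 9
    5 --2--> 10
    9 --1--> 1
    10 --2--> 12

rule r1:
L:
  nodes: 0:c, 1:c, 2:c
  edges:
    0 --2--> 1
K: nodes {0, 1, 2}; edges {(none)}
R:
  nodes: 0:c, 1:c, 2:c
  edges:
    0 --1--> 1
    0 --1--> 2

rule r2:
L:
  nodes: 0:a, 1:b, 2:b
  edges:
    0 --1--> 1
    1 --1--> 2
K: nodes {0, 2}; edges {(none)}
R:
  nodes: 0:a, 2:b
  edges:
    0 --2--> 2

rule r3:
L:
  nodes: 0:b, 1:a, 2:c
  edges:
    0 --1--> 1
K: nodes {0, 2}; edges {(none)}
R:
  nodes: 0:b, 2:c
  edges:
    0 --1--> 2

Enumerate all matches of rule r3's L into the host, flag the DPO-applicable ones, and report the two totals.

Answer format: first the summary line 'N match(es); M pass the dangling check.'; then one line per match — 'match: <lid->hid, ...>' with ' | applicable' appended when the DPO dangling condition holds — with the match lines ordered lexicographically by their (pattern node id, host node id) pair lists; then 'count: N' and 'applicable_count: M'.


4 match(es); 4 pass the dangling check.
match: 0->9, 1->1, 2->0 | applicable
match: 0->9, 1->1, 2->5 | applicable
match: 0->9, 1->1, 2->10 | applicable
match: 0->9, 1->1, 2->12 | applicable
count: 4
applicable_count: 4


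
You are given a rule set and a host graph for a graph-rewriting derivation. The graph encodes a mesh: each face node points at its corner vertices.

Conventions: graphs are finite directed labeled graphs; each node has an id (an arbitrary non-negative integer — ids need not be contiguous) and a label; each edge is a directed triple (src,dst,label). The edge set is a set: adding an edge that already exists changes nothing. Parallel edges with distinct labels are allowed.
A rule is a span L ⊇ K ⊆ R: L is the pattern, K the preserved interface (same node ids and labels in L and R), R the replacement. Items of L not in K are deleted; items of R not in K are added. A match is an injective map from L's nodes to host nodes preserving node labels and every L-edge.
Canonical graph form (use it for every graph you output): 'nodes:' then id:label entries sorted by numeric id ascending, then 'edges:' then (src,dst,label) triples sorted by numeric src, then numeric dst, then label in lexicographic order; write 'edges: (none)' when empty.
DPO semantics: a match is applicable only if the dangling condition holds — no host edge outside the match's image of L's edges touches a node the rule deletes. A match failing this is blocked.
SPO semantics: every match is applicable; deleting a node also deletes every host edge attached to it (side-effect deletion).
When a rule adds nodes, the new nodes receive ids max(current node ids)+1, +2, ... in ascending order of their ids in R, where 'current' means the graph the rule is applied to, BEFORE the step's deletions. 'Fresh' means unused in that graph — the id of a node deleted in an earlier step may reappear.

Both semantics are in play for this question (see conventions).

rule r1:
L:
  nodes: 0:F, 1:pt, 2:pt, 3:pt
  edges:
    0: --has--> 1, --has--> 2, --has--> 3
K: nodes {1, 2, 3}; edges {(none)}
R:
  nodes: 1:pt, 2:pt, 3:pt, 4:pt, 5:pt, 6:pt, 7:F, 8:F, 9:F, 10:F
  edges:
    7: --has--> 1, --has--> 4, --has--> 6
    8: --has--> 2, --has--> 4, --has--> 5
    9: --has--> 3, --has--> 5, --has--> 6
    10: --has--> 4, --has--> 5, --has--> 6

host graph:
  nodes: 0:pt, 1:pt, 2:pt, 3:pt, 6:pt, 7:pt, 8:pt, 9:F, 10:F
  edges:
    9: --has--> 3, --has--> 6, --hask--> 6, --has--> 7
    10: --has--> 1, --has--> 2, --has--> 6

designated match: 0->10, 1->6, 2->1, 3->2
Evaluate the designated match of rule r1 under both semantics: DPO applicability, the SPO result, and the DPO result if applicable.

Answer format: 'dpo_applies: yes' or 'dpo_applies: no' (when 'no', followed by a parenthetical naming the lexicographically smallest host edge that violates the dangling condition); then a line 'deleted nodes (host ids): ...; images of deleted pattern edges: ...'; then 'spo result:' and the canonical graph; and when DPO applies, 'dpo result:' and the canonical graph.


dpo_applies: yes
deleted nodes (host ids): 10; images of deleted pattern edges: (10,1,has); (10,2,has); (10,6,has)
spo result:
nodes: 0:pt, 1:pt, 2:pt, 3:pt, 6:pt, 7:pt, 8:pt, 9:F, 11:pt, 12:pt, 13:pt, 14:F, 15:F, 16:F, 17:F
edges: (9,3,has); (9,6,has); (9,6,hask); (9,7,has); (14,6,has); (14,11,has); (14,13,has); (15,1,has); (15,11,has); (15,12,has); (16,2,has); (16,12,has); (16,13,has); (17,11,has); (17,12,has); (17,13,has)
dpo result:
nodes: 0:pt, 1:pt, 2:pt, 3:pt, 6:pt, 7:pt, 8:pt, 9:F, 11:pt, 12:pt, 13:pt, 14:F, 15:F, 16:F, 17:F
edges: (9,3,has); (9,6,has); (9,6,hask); (9,7,has); (14,6,has); (14,11,has); (14,13,has); (15,1,has); (15,11,has); (15,12,has); (16,2,has); (16,12,has); (16,13,has); (17,11,has); (17,12,has); (17,13,has)


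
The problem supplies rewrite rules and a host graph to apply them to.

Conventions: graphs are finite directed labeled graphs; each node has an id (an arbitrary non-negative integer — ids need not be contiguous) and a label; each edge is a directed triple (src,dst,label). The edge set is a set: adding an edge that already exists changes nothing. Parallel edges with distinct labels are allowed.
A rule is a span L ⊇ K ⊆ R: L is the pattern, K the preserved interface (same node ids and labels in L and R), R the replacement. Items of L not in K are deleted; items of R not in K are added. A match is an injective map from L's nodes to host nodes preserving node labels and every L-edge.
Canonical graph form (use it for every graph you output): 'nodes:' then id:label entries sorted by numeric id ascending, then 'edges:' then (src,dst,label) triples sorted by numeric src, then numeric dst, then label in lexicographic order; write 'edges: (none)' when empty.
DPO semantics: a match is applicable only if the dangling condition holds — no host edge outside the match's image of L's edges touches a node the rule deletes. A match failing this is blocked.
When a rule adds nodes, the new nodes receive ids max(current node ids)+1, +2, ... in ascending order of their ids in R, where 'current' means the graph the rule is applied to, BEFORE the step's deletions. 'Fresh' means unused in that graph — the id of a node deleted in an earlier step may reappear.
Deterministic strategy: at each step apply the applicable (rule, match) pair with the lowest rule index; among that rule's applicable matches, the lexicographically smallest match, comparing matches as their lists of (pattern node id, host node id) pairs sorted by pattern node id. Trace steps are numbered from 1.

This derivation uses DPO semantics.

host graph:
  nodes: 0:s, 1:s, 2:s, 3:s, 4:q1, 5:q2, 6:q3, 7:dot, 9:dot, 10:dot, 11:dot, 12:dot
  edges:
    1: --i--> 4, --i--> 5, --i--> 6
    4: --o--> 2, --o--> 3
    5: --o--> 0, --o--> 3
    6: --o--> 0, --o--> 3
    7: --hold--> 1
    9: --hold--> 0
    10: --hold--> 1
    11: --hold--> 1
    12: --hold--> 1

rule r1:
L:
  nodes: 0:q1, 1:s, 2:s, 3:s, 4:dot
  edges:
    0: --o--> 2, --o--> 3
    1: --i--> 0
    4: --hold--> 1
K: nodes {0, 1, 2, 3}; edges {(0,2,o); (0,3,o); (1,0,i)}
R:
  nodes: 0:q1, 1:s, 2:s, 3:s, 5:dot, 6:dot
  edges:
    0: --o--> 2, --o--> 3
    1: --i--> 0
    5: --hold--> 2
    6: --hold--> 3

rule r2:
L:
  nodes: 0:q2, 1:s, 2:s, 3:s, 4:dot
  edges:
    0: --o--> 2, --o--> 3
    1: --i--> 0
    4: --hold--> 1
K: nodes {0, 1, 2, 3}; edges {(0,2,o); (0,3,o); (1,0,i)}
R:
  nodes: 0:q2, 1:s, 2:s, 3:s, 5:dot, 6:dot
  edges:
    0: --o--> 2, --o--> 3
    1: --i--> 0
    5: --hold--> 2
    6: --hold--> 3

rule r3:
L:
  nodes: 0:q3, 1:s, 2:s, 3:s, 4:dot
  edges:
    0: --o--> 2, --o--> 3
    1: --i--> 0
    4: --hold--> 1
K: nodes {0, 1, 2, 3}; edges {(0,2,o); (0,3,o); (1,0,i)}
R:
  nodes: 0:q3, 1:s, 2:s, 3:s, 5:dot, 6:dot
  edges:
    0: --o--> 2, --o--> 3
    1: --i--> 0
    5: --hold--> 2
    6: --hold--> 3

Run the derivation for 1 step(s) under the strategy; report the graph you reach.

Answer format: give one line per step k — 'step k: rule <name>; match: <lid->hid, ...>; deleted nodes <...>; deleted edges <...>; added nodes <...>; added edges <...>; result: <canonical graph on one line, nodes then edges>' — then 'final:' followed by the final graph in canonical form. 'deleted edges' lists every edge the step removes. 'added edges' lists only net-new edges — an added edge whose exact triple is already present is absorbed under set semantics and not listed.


step 1: rule r1; match: 0->4, 1->1, 2->2, 3->3, 4->7; deleted nodes 7; deleted edges (7,1,hold); added nodes 13, 14; added edges (13,2,hold); (14,3,hold); result: nodes: 0:s, 1:s, 2:s, 3:s, 4:q1, 5:q2, 6:q3, 9:dot, 10:dot, 11:dot, 12:dot, 13:dot, 14:dot edges: (1,4,i); (1,5,i); (1,6,i); (4,2,o); (4,3,o); (5,0,o); (5,3,o); (6,0,o); (6,3,o); (9,0,hold); (10,1,hold); (11,1,hold); (12,1,hold); (13,2,hold); (14,3,hold)
final:
nodes: 0:s, 1:s, 2:s, 3:s, 4:q1, 5:q2, 6:q3, 9:dot, 10:dot, 11:dot, 12:dot, 13:dot, 14:dot
edges: (1,4,i); (1,5,i); (1,6,i); (4,2,o); (4,3,o); (5,0,o); (5,3,o); (6,0,o); (6,3,o); (9,0,hold); (10,1,hold); (11,1,hold); (12,1,hold); (13,2,hold); (14,3,hold)


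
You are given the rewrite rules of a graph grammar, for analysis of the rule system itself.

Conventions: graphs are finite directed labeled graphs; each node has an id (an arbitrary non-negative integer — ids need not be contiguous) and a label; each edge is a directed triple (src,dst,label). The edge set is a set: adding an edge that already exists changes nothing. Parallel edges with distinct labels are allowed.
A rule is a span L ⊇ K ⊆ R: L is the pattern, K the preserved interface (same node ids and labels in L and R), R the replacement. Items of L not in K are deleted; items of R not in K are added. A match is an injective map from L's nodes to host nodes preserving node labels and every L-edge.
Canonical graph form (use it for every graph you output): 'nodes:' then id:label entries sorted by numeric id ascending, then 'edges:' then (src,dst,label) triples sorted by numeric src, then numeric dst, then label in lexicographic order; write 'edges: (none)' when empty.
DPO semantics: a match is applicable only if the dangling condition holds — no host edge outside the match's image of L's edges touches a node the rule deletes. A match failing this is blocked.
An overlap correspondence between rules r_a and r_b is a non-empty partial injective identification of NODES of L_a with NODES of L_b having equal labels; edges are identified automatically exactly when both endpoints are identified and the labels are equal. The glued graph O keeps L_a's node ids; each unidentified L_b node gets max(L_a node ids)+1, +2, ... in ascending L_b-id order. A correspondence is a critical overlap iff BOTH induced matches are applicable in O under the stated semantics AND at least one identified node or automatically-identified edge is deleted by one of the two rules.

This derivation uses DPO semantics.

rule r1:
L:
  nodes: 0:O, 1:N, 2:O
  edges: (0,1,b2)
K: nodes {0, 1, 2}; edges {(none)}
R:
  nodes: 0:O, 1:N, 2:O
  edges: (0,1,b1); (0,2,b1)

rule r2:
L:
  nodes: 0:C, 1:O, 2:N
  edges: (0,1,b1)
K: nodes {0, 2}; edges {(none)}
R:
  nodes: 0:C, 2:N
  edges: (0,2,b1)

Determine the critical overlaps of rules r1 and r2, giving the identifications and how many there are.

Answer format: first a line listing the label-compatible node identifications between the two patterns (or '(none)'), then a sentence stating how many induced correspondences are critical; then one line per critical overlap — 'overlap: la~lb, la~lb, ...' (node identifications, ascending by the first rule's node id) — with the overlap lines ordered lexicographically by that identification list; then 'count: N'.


label-compatible node identifications between L(r1) and L(r2): 0~1, 1~2, 2~1
2 of the induced correspondences are critical overlaps of r1 and r2.
overlap: 1~2, 2~1
overlap: 2~1
count: 2


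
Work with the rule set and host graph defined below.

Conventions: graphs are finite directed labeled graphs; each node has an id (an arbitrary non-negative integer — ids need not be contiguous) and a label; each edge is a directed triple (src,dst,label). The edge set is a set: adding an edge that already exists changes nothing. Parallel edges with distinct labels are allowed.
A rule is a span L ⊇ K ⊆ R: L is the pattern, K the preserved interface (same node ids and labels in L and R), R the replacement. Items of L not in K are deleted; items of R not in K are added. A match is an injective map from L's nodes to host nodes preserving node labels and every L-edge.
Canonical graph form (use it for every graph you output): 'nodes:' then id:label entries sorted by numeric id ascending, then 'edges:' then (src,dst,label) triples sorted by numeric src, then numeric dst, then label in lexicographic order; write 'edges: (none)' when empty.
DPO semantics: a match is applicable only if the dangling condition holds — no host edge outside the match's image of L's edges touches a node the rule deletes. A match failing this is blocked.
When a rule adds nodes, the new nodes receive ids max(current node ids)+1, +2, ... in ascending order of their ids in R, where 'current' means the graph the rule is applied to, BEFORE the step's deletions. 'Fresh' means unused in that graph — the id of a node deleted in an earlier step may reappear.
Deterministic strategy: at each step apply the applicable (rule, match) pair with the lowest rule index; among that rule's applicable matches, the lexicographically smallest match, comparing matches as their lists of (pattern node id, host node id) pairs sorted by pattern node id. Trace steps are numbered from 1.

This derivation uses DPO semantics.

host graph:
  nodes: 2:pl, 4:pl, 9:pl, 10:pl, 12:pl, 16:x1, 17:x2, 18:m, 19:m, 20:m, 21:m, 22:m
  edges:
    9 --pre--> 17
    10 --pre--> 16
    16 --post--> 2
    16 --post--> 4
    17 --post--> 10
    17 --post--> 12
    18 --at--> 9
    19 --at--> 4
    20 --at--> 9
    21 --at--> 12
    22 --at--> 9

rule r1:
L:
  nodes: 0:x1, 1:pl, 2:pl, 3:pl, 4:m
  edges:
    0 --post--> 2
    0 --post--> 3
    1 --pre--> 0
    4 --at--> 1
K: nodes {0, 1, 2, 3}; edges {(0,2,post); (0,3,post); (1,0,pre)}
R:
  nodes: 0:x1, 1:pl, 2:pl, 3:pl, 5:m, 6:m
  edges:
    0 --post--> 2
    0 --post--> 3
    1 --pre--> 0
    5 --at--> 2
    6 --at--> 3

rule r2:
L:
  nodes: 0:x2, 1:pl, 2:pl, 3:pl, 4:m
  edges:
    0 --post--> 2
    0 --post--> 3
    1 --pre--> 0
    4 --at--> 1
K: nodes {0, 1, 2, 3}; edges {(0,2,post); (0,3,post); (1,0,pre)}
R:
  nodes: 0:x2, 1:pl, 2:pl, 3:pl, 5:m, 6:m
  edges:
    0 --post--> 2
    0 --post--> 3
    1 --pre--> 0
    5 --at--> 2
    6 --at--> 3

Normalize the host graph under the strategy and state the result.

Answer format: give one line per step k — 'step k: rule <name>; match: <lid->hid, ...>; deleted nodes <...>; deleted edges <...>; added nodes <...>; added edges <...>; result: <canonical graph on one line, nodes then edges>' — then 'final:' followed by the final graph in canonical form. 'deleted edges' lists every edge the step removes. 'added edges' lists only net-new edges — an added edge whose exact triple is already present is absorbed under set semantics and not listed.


step 1: rule r2; match: 0->17, 1->9, 2->10, 3->12, 4->18; deleted nodes 18; deleted edges (18,9,at); added nodes 23, 24; added edges (23,10,at); (24,12,at); result: nodes: 2:pl, 4:pl, 9:pl, 10:pl, 12:pl, 16:x1, 17:x2, 19:m, 20:m, 21:m, 22:m, 23:m, 24:m edges: (9,17,pre); (10,16,pre); (16,2,post); (16,4,post); (17,10,post); (17,12,post); (19,4,at); (20,9,at); (21,12,at); (22,9,at); (23,10,at); (24,12,at)
step 2: rule r1; match: 0->16, 1->10, 2->2, 3->4, 4->23; deleted nodes 23; deleted edges (23,10,at); added nodes 25, 26; added edges (25,2,at); (26,4,at); result: nodes: 2:pl, 4:pl, 9:pl, 10:pl, 12:pl, 16:x1, 17:x2, 19:m, 20:m, 21:m, 22:m, 24:m, 25:m, 26:m edges: (9,17,pre); (10,16,pre); (16,2,post); (16,4,post); (17,10,post); (17,12,post); (19,4,at); (20,9,at); (21,12,at); (22,9,at); (24,12,at); (25,2,at); (26,4,at)
step 3: rule r2; match: 0->17, 1->9, 2->10, 3->12, 4->20; deleted nodes 20; deleted edges (20,9,at); added nodes 27, 28; added edges (27,10,at); (28,12,at); result: nodes: 2:pl, 4:pl, 9:pl, 10:pl, 12:pl, 16:x1, 17:x2, 19:m, 21:m, 22:m, 24:m, 25:m, 26:m, 27:m, 28:m edges: (9,17,pre); (10,16,pre); (16,2,post); (16,4,post); (17,10,post); (17,12,post); (19,4,at); (21,12,at); (22,9,at); (24,12,at); (25,2,at); (26,4,at); (27,10,at); (28,12,at)
step 4: rule r1; match: 0->16, 1->10, 2->2, 3->4, 4->27; deleted nodes 27; deleted edges (27,10,at); added nodes 29, 30; added edges (29,2,at); (30,4,at); result: nodes: 2:pl, 4:pl, 9:pl, 10:pl, 12:pl, 16:x1, 17:x2, 19:m, 21:m, 22:m, 24:m, 25:m, 26:m, 28:m, 29:m, 30:m edges: (9,17,pre); (10,16,pre); (16,2,post); (16,4,post); (17,10,post); (17,12,post); (19,4,at); (21,12,at); (22,9,at); (24,12,at); (25,2,at); (26,4,at); (28,12,at); (29,2,at); (30,4,at)
step 5: rule r2; match: 0->17, 1->9, 2->10, 3->12, 4->22; deleted nodes 22; deleted edges (22,9,at); added nodes 31, 32; added edges (31,10,at); (32,12,at); result: nodes: 2:pl, 4:pl, 9:pl, 10:pl, 12:pl, 16:x1, 17:x2, 19:m, 21:m, 24:m, 25:m, 26:m, 28:m, 29:m, 30:m, 31:m, 32:m edges: (9,17,pre); (10,16,pre); (16,2,post); (16,4,post); (17,10,post); (17,12,post); (19,4,at); (21,12,at); (24,12,at); (25,2,at); (26,4,at); (28,12,at); (29,2,at); (30,4,at); (31,10,at); (32,12,at)
step 6: rule r1; match: 0->16, 1->10, 2->2, 3->4, 4->31; deleted nodes 31; deleted edges (31,10,at); added nodes 33, 34; added edges (33,2,at); (34,4,at); result: nodes: 2:pl, 4:pl, 9:pl, 10:pl, 12:pl, 16:x1, 17:x2, 19:m, 21:m, 24:m, 25:m, 26:m, 28:m, 29:m, 30:m, 32:m, 33:m, 34:m edges: (9,17,pre); (10,16,pre); (16,2,post); (16,4,post); (17,10,post); (17,12,post); (19,4,at); (21,12,at); (24,12,at); (25,2,at); (26,4,at); (28,12,at); (29,2,at); (30,4,at); (32,12,at); (33,2,at); (34,4,at)
final:
nodes: 2:pl, 4:pl, 9:pl, 10:pl, 12:pl, 16:x1, 17:x2, 19:m, 21:m, 24:m, 25:m, 26:m, 28:m, 29:m, 30:m, 32:m, 33:m, 34:m
edges: (9,17,pre); (10,16,pre); (16,2,post); (16,4,post); (17,10,post); (17,12,post); (19,4,at); (21,12,at); (24,12,at); (25,2,at); (26,4,at); (28,12,at); (29,2,at); (30,4,at); (32,12,at); (33,2,at); (34,4,at)


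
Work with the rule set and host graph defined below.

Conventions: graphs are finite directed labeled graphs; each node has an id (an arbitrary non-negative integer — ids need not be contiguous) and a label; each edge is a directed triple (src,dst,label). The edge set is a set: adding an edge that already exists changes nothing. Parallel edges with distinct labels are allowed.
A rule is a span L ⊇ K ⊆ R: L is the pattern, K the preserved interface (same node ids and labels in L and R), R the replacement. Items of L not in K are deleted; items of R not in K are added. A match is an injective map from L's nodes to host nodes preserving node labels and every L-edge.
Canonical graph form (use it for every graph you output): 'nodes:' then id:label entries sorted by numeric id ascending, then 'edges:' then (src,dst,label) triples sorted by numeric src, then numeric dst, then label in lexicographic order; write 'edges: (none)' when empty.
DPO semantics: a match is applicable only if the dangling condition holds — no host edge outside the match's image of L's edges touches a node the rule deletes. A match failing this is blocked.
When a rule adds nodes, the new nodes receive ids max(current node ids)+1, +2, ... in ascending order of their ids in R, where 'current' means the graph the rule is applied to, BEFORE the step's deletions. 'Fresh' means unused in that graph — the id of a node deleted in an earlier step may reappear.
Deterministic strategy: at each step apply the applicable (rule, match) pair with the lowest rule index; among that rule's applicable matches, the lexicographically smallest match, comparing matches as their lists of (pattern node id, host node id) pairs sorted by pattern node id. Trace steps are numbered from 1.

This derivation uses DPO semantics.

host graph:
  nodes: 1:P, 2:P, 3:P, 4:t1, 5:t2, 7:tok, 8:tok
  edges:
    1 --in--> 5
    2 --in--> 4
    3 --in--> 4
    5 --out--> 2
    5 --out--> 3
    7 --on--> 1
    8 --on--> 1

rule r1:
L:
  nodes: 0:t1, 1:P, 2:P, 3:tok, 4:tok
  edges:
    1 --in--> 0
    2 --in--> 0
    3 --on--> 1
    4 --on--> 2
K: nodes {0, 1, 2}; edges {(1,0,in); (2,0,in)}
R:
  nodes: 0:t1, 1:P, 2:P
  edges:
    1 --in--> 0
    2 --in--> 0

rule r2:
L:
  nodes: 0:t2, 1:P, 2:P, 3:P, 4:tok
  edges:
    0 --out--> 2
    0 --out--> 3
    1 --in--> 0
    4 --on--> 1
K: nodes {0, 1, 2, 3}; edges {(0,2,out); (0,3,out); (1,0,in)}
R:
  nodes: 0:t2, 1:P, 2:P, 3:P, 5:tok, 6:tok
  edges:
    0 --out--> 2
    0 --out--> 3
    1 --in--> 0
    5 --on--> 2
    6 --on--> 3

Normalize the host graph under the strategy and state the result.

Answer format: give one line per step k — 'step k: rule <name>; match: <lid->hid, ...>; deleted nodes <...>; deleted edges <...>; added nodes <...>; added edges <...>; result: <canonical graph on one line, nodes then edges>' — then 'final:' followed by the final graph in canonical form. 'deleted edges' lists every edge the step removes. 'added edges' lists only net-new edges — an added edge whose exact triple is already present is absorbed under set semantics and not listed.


step 1: rule r2; match: 0->5, 1->1, 2->2, 3->3, 4->7; deleted nodes 7; deleted edges (7,1,on); added nodes 9, 10; added edges (9,2,on); (10,3,on); result: nodes: 1:P, 2:P, 3:P, 4:t1, 5:t2, 8:tok, 9:tok, 10:tok edges: (1,5,in); (2,4,in); (3,4,in); (5,2,out); (5,3,out); (8,1,on); (9,2,on); (10,3,on)
step 2: rule r1; match: 0->4, 1->2, 2->3, 3->9, 4->10; deleted nodes 9, 10; deleted edges (9,2,on); (10,3,on); added nodes (none); added edges (none); result: nodes: 1:P, 2:P, 3:P, 4:t1, 5:t2, 8:tok edges: (1,5,in); (2,4,in); (3,4,in); (5,2,out); (5,3,out); (8,1,on)
step 3: rule r2; match: 0->5, 1->1, 2->2, 3->3, 4->8; deleted nodes 8; deleted edges (8,1,on); added nodes 9, 10; added edges (9,2,on); (10,3,on); result: nodes: 1:P, 2:P, 3:P, 4:t1, 5:t2, 9:tok, 10:tok edges: (1,5,in); (2,4,in); (3,4,in); (5,2,out); (5,3,out); (9,2,on); (10,3,on)
step 4: rule r1; match: 0->4, 1->2, 2->3, 3->9, 4->10; deleted nodes 9, 10; deleted edges (9,2,on); (10,3,on); added nodes (none); added edges (none); result: nodes: 1:P, 2:P, 3:P, 4:t1, 5:t2 edges: (1,5,in); (2,4,in); (3,4,in); (5,2,out); (5,3,out)
final:
nodes: 1:P, 2:P, 3:P, 4:t1, 5:t2
edges: (1,5,in); (2,4,in); (3,4,in); (5,2,out); (5,3,out)


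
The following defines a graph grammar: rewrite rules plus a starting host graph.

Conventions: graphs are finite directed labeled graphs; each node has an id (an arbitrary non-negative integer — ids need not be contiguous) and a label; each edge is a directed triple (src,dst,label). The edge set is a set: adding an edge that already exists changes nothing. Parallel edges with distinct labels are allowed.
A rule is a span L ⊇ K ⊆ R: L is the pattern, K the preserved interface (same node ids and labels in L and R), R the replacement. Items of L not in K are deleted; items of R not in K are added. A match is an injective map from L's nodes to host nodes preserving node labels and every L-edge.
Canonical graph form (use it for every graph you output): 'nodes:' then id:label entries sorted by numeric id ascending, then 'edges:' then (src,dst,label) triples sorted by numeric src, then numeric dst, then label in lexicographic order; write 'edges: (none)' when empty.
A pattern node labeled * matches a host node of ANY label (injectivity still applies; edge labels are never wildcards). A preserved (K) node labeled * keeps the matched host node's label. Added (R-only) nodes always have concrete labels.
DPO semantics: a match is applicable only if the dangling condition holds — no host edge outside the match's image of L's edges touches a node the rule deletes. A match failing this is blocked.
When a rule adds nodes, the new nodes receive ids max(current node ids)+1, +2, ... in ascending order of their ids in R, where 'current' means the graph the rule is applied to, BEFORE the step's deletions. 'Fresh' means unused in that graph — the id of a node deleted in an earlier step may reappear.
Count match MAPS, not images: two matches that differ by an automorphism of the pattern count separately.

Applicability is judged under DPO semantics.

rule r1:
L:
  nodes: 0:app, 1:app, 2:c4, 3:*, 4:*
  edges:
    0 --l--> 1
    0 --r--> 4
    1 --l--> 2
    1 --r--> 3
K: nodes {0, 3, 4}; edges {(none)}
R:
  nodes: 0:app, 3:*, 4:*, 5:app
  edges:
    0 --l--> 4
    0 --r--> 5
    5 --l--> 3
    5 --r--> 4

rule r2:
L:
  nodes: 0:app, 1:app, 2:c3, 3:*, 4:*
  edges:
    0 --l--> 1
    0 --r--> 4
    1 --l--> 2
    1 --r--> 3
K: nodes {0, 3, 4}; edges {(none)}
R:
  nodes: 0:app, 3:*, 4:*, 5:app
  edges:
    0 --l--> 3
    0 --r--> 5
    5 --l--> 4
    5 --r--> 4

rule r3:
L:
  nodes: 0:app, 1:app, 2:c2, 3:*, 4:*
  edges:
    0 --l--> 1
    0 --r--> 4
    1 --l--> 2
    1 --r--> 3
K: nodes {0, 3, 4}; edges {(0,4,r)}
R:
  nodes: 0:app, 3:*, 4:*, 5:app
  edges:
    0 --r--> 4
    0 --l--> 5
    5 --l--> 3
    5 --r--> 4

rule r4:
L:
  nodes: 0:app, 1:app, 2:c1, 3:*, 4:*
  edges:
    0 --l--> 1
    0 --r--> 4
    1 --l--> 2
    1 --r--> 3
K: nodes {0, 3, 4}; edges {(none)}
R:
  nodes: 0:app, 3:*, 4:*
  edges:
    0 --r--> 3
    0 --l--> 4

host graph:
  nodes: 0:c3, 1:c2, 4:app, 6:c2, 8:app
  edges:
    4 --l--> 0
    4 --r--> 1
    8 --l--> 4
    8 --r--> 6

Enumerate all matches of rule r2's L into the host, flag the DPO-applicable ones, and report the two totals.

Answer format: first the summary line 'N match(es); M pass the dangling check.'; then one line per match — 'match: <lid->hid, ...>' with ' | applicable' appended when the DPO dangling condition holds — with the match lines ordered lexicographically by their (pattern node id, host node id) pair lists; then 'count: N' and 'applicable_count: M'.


1 match(es); 1 pass the dangling check.
match: 0->8, 1->4, 2->0, 3->1, 4->6 | applicable
count: 1
applicable_count: 1
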